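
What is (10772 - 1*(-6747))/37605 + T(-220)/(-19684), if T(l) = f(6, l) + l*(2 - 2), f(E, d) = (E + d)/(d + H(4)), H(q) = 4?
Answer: 12413042611/26647805520 ≈ 0.46582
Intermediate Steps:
f(E, d) = (E + d)/(4 + d) (f(E, d) = (E + d)/(d + 4) = (E + d)/(4 + d))
T(l) = (6 + l)/(4 + l) (T(l) = (6 + l)/(4 + l) + l*(2 - 2) = (6 + l)/(4 + l) + l*0 = (6 + l)/(4 + l) + 0 = (6 + l)/(4 + l))
(10772 - 1*(-6747))/37605 + T(-220)/(-19684) = (10772 - 1*(-6747))/37605 + ((6 - 220)/(4 - 220))/(-19684) = (10772 + 6747)*(1/37605) + (-214/(-216))*(-1/19684) = 17519*(1/37605) - 1/216*(-214)*(-1/19684) = 17519/37605 + (107/108)*(-1/19684) = 17519/37605 - 107/2125872 = 12413042611/26647805520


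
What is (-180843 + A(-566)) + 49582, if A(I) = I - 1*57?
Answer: -131884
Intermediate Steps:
A(I) = -57 + I (A(I) = I - 57 = -57 + I)
(-180843 + A(-566)) + 49582 = (-180843 + (-57 - 566)) + 49582 = (-180843 - 623) + 49582 = -181466 + 49582 = -131884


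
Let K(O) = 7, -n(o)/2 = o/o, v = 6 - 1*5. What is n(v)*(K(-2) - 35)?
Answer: 56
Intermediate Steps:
v = 1 (v = 6 - 5 = 1)
n(o) = -2 (n(o) = -2*o/o = -2*1 = -2)
n(v)*(K(-2) - 35) = -2*(7 - 35) = -2*(-28) = 56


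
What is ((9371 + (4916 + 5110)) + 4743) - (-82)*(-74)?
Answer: 18072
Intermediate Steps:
((9371 + (4916 + 5110)) + 4743) - (-82)*(-74) = ((9371 + 10026) + 4743) - 1*6068 = (19397 + 4743) - 6068 = 24140 - 6068 = 18072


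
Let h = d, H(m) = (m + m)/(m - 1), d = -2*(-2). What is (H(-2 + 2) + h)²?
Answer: 16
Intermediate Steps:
d = 4
H(m) = 2*m/(-1 + m) (H(m) = (2*m)/(-1 + m) = 2*m/(-1 + m))
h = 4
(H(-2 + 2) + h)² = (2*(-2 + 2)/(-1 + (-2 + 2)) + 4)² = (2*0/(-1 + 0) + 4)² = (2*0/(-1) + 4)² = (2*0*(-1) + 4)² = (0 + 4)² = 4² = 16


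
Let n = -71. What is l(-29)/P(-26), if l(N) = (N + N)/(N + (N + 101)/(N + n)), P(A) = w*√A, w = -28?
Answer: 725*I*√26/270452 ≈ 0.013669*I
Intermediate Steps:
P(A) = -28*√A
l(N) = 2*N/(N + (101 + N)/(-71 + N)) (l(N) = (N + N)/(N + (N + 101)/(N - 71)) = (2*N)/(N + (101 + N)/(-71 + N)) = 2*N/(N + (101 + N)/(-71 + N)))
l(-29)/P(-26) = (2*(-29)*(-71 - 29)/(101 + (-29)² - 70*(-29)))/((-28*I*√26)) = (2*(-29)*(-100)/(101 + 841 + 2030))/((-28*I*√26)) = (2*(-29)*(-100)/2972)/((-28*I*√26)) = (2*(-29)*(1/2972)*(-100))*(I*√26/728) = 1450*(I*√26/728)/743 = 725*I*√26/270452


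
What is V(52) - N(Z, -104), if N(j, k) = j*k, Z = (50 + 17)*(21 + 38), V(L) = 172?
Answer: 411284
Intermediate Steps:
Z = 3953 (Z = 67*59 = 3953)
V(52) - N(Z, -104) = 172 - 3953*(-104) = 172 - 1*(-411112) = 172 + 411112 = 411284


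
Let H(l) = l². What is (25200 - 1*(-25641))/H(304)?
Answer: 50841/92416 ≈ 0.55013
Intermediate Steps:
(25200 - 1*(-25641))/H(304) = (25200 - 1*(-25641))/(304²) = (25200 + 25641)/92416 = 50841*(1/92416) = 50841/92416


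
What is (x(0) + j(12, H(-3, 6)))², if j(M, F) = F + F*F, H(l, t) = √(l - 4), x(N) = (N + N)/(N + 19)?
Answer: 42 - 14*I*√7 ≈ 42.0 - 37.041*I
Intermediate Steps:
x(N) = 2*N/(19 + N) (x(N) = (2*N)/(19 + N) = 2*N/(19 + N))
H(l, t) = √(-4 + l)
j(M, F) = F + F²
(x(0) + j(12, H(-3, 6)))² = (2*0/(19 + 0) + √(-4 - 3)*(1 + √(-4 - 3)))² = (2*0/19 + √(-7)*(1 + √(-7)))² = (2*0*(1/19) + (I*√7)*(1 + I*√7))² = (0 + I*√7*(1 + I*√7))² = (I*√7*(1 + I*√7))² = -7*(1 + I*√7)²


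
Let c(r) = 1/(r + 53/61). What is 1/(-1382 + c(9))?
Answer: -602/831903 ≈ -0.00072364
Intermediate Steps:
c(r) = 1/(53/61 + r) (c(r) = 1/(r + 53*(1/61)) = 1/(r + 53/61) = 1/(53/61 + r))
1/(-1382 + c(9)) = 1/(-1382 + 61/(53 + 61*9)) = 1/(-1382 + 61/(53 + 549)) = 1/(-1382 + 61/602) = 1/(-831903/602) = -602/831903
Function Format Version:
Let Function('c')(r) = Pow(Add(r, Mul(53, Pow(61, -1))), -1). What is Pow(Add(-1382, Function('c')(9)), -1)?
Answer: Rational(-602, 831903) ≈ -0.00072364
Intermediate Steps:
Function('c')(r) = Pow(Add(Rational(53, 61), r), -1) (Function('c')(r) = Pow(Add(r, Mul(53, Rational(1, 61))), -1) = Pow(Add(r, Rational(53, 61)), -1) = Pow(Add(Rational(53, 61), r), -1))
Pow(Add(-1382, Function('c')(9)), -1) = Pow(Add(-1382, Mul(61, Pow(Add(53, Mul(61, 9)), -1))), -1) = Pow(Add(-1382, Mul(61, Pow(Add(53, 549), -1))), -1) = Pow(Add(-1382, Mul(61, Pow(602, -1))), -1) = Pow(Add(-1382, Mul(61, Rational(1, 602))), -1) = Pow(Add(-1382, Rational(61, 602)), -1) = Pow(Rational(-831903, 602), -1) = Rational(-602, 831903)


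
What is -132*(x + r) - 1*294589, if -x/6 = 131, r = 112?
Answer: -205621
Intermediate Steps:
x = -786 (x = -6*131 = -786)
-132*(x + r) - 1*294589 = -132*(-786 + 112) - 1*294589 = -132*(-674) - 294589 = 88968 - 294589 = -205621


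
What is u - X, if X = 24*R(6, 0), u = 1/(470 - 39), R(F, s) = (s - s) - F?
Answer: 62065/431 ≈ 144.00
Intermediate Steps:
R(F, s) = -F (R(F, s) = 0 - F = -F)
u = 1/431 ≈ 0.0023202
X = -144 (X = 24*(-1*6) = 24*(-6) = -144)
u - X = 1/431 - 1*(-144) = 1/431 + 144 = 62065/431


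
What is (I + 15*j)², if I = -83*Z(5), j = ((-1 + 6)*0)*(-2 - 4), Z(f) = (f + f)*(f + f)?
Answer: 68890000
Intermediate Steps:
Z(f) = 4*f² (Z(f) = (2*f)*(2*f) = 4*f²)
j = 0 (j = (5*0)*(-6) = 0*(-6) = 0)
I = -8300 (I = -332*5² = -332*25 = -83*100 = -8300)
(I + 15*j)² = (-8300 + 15*0)² = (-8300 + 0)² = (-8300)² = 68890000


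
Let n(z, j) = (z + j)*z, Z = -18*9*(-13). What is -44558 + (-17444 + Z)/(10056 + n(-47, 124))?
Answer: -286835184/6437 ≈ -44560.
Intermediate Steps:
Z = 2106 (Z = -162*(-13) = 2106)
n(z, j) = z*(j + z) (n(z, j) = (j + z)*z = z*(j + z))
-44558 + (-17444 + Z)/(10056 + n(-47, 124)) = -44558 + (-17444 + 2106)/(10056 - 47*(124 - 47)) = -44558 - 15338/(10056 - 47*77) = -44558 - 15338/(10056 - 3619) = -44558 - 15338/6437 = -286835184/6437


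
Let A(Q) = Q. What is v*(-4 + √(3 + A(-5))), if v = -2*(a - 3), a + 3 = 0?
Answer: -48 + 12*I*√2 ≈ -48.0 + 16.971*I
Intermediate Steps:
a = -3 (a = -3 + 0 = -3)
v = 12 (v = -2*(-3 - 3) = -2*(-6) = 12)
v*(-4 + √(3 + A(-5))) = 12*(-4 + √(3 - 5)) = 12*(-4 + √(-2)) = 12*(-4 + I*√2) = -48 + 12*I*√2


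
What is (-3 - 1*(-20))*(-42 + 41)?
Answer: -17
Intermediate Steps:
(-3 - 1*(-20))*(-42 + 41) = (-3 + 20)*(-1) = 17*(-1) = -17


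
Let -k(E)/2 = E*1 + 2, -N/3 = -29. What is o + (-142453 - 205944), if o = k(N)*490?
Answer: -435617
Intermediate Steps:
N = 87 (N = -3*(-29) = 87)
k(E) = -4 - 2*E (k(E) = -2*(E*1 + 2) = -2*(E + 2) = -2*(2 + E) = -4 - 2*E)
o = -87220 (o = (-4 - 2*87)*490 = (-4 - 174)*490 = -178*490 = -87220)
o + (-142453 - 205944) = -87220 + (-142453 - 205944) = -87220 - 348397 = -435617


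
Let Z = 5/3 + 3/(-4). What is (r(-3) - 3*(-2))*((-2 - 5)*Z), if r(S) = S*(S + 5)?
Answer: 0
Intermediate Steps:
r(S) = S*(5 + S)
Z = 11/12 (Z = 5*(⅓) + 3*(-¼) = 5/3 - ¾ = 11/12 ≈ 0.91667)
(r(-3) - 3*(-2))*((-2 - 5)*Z) = (-3*(5 - 3) - 3*(-2))*((-2 - 5)*(11/12)) = (-3*2 + 6)*(-7*11/12) = (-6 + 6)*(-77/12) = 0*(-77/12) = 0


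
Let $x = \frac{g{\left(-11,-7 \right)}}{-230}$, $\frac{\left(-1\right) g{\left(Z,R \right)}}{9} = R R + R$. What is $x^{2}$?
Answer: $\frac{35721}{13225} \approx 2.701$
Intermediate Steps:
$g{\left(Z,R \right)} = - 9 R - 9 R^{2}$ ($g{\left(Z,R \right)} = - 9 \left(R R + R\right) = - 9 \left(R^{2} + R\right) = - 9 \left(R + R^{2}\right) = - 9 R - 9 R^{2}$)
$x = \frac{189}{115}$ ($x = \frac{\left(-9\right) \left(-7\right) \left(1 - 7\right)}{-230} = \left(-9\right) \left(-7\right) \left(-6\right) \left(- \frac{1}{230}\right) = \left(-378\right) \left(- \frac{1}{230}\right) = \frac{189}{115} \approx 1.6435$)
$x^{2} = \left(\frac{189}{115}\right)^{2} = \frac{35721}{13225}$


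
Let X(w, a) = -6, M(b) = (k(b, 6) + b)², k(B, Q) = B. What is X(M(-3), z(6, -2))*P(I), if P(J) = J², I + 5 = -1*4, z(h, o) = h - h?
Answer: -486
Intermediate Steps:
z(h, o) = 0
I = -9 (I = -5 - 1*4 = -5 - 4 = -9)
M(b) = 4*b² (M(b) = (b + b)² = (2*b)² = 4*b²)
X(M(-3), z(6, -2))*P(I) = -6*(-9)² = -6*81 = -486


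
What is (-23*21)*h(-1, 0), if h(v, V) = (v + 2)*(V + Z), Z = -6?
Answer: 2898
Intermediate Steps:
h(v, V) = (-6 + V)*(2 + v) (h(v, V) = (v + 2)*(V - 6) = (2 + v)*(-6 + V) = (-6 + V)*(2 + v))
(-23*21)*h(-1, 0) = (-23*21)*(-12 - 6*(-1) + 2*0 + 0*(-1)) = -483*(-12 + 6 + 0 + 0) = -483*(-6) = 2898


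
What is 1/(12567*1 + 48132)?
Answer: 1/60699 ≈ 1.6475e-5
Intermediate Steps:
1/(12567*1 + 48132) = 1/(12567 + 48132) = 1/60699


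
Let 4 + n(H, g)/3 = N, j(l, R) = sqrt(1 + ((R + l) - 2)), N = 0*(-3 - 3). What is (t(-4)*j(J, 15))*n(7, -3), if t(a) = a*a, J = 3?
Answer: -192*sqrt(17) ≈ -791.64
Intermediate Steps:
N = 0 (N = 0*(-6) = 0)
t(a) = a**2
j(l, R) = sqrt(-1 + R + l) (j(l, R) = sqrt(1 + (-2 + R + l)) = sqrt(-1 + R + l))
n(H, g) = -12 (n(H, g) = -12 + 3*0 = -12 + 0 = -12)
(t(-4)*j(J, 15))*n(7, -3) = ((-4)**2*sqrt(-1 + 15 + 3))*(-12) = (16*sqrt(17))*(-12) = -192*sqrt(17)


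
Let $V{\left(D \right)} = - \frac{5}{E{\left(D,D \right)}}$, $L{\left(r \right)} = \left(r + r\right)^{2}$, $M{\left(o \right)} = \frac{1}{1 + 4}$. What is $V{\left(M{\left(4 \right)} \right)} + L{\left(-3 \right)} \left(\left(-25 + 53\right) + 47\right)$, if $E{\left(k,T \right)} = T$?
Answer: $2675$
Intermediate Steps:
$M{\left(o \right)} = \frac{1}{5}$
$L{\left(r \right)} = 4 r^{2}$ ($L{\left(r \right)} = \left(2 r\right)^{2} = 4 r^{2}$)
$V{\left(D \right)} = - \frac{5}{D}$
$V{\left(M{\left(4 \right)} \right)} + L{\left(-3 \right)} \left(\left(-25 + 53\right) + 47\right) = - 5 \frac{1}{\frac{1}{5}} + 4 \left(-3\right)^{2} \left(\left(-25 + 53\right) + 47\right) = \left(-5\right) 5 + 4 \cdot 9 \left(28 + 47\right) = -25 + 36 \cdot 75 = -25 + 2700 = 2675$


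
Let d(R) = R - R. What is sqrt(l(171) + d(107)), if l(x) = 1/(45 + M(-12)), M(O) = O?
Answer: sqrt(33)/33 ≈ 0.17408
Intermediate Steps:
d(R) = 0
l(x) = 1/33 (l(x) = 1/(45 - 12) = 1/33)
sqrt(l(171) + d(107)) = sqrt(1/33 + 0) = sqrt(1/33) = sqrt(33)/33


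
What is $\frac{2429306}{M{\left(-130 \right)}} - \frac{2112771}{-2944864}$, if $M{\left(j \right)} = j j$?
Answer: $\frac{138263107967}{957080800} \approx 144.46$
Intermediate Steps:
$M{\left(j \right)} = j^{2}$
$\frac{2429306}{M{\left(-130 \right)}} - \frac{2112771}{-2944864} = \frac{2429306}{\left(-130\right)^{2}} - \frac{2112771}{-2944864} = \frac{2429306}{16900} - - \frac{2112771}{2944864} = 2429306 \cdot \frac{1}{16900} + \frac{2112771}{2944864} = \frac{1214653}{8450} + \frac{2112771}{2944864} = \frac{138263107967}{957080800}$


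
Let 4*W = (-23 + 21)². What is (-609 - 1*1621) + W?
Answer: -2229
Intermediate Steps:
W = 1 (W = (-23 + 21)²/4 = (¼)*(-2)² = (¼)*4 = 1)
(-609 - 1*1621) + W = (-609 - 1*1621) + 1 = (-609 - 1621) + 1 = -2230 + 1 = -2229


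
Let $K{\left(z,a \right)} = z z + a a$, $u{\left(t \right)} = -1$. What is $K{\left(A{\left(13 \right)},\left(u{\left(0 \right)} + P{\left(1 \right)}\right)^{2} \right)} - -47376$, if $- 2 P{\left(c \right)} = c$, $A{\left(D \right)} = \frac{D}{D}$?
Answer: $\frac{758113}{16} \approx 47382.0$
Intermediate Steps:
$A{\left(D \right)} = 1$
$P{\left(c \right)} = - \frac{c}{2}$
$K{\left(z,a \right)} = a^{2} + z^{2}$ ($K{\left(z,a \right)} = z^{2} + a^{2} = a^{2} + z^{2}$)
$K{\left(A{\left(13 \right)},\left(u{\left(0 \right)} + P{\left(1 \right)}\right)^{2} \right)} - -47376 = \left(\left(\left(-1 - \frac{1}{2}\right)^{2}\right)^{2} + 1^{2}\right) - -47376 = \left(\left(\left(-1 - \frac{1}{2}\right)^{2}\right)^{2} + 1\right) + 47376 = \left(\left(\left(- \frac{3}{2}\right)^{2}\right)^{2} + 1\right) + 47376 = \left(\left(\frac{9}{4}\right)^{2} + 1\right) + 47376 = \left(\frac{81}{16} + 1\right) + 47376 = \frac{97}{16} + 47376 = \frac{758113}{16}$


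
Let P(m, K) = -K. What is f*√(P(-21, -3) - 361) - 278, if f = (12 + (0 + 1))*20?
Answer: -278 + 260*I*√358 ≈ -278.0 + 4919.4*I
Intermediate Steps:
f = 260 (f = (12 + 1)*20 = 13*20 = 260)
f*√(P(-21, -3) - 361) - 278 = 260*√(-1*(-3) - 361) - 278 = 260*√(3 - 361) - 278 = 260*√(-358) - 278 = 260*(I*√358) - 278 = 260*I*√358 - 278 = -278 + 260*I*√358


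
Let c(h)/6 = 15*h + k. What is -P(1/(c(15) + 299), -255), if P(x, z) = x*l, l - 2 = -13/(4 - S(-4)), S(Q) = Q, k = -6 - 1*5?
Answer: -3/12664 ≈ -0.00023689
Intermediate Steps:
k = -11 (k = -6 - 5 = -11)
c(h) = -66 + 90*h (c(h) = 6*(15*h - 11) = 6*(-11 + 15*h) = -66 + 90*h)
l = 3/8 (l = 2 - 13/(4 - 1*(-4)) = 2 - 13/(4 + 4) = 2 - 13/8 = 3/8 ≈ 0.37500)
P(x, z) = 3*x/8 (P(x, z) = x*(3/8) = 3*x/8)
-P(1/(c(15) + 299), -255) = -3/(8*((-66 + 90*15) + 299)) = -3/(8*((-66 + 1350) + 299)) = -3/(8*(1284 + 299)) = -3/(8*1583) = -1*3/12664 = -3/12664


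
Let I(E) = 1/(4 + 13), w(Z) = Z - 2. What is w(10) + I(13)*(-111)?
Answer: 25/17 ≈ 1.4706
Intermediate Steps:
w(Z) = -2 + Z
I(E) = 1/17
w(10) + I(13)*(-111) = (-2 + 10) + (1/17)*(-111) = 8 - 111/17 = 25/17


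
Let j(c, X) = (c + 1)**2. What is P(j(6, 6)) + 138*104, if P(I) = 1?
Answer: 14353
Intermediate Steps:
j(c, X) = (1 + c)**2
P(j(6, 6)) + 138*104 = 1 + 138*104 = 1 + 14352 = 14353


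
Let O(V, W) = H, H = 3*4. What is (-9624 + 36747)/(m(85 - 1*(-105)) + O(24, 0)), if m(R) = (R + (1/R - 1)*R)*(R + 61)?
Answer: 27123/263 ≈ 103.13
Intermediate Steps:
H = 12
O(V, W) = 12
m(R) = (61 + R)*(R + R*(-1 + 1/R)) (m(R) = (R + (-1 + 1/R)*R)*(61 + R) = (R + R*(-1 + 1/R))*(61 + R) = (61 + R)*(R + R*(-1 + 1/R)))
(-9624 + 36747)/(m(85 - 1*(-105)) + O(24, 0)) = (-9624 + 36747)/((61 + (85 - 1*(-105))) + 12) = 27123/((61 + (85 + 105)) + 12) = 27123/((61 + 190) + 12) = 27123/(251 + 12) = 27123/263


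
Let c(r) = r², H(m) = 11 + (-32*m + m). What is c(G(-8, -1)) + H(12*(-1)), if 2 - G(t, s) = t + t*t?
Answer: 3299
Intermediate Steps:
G(t, s) = 2 - t - t² (G(t, s) = 2 - (t + t*t) = 2 - (t + t²) = 2 + (-t - t²) = 2 - t - t²)
H(m) = 11 - 31*m
c(G(-8, -1)) + H(12*(-1)) = (2 - 1*(-8) - 1*(-8)²)² + (11 - 372*(-1)) = (2 + 8 - 1*64)² + (11 - 31*(-12)) = (2 + 8 - 64)² + (11 + 372) = (-54)² + 383 = 2916 + 383 = 3299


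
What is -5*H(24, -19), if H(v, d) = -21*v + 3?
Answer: 2505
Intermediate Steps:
H(v, d) = 3 - 21*v
-5*H(24, -19) = -5*(3 - 21*24) = -5*(3 - 504) = -5*(-501) = 2505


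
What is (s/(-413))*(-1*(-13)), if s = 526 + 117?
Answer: -8359/413 ≈ -20.240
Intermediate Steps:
s = 643
(s/(-413))*(-1*(-13)) = (643/(-413))*(-1*(-13)) = (643*(-1/413))*13 = -643/413*13 = -8359/413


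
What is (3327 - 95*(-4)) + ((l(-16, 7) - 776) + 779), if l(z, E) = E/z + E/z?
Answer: 29673/8 ≈ 3709.1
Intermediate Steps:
l(z, E) = 2*E/z
(3327 - 95*(-4)) + ((l(-16, 7) - 776) + 779) = (3327 - 95*(-4)) + ((2*7/(-16) - 776) + 779) = (3327 + 380) + ((2*7*(-1/16) - 776) + 779) = 3707 + ((-7/8 - 776) + 779) = 3707 + (-6215/8 + 779) = 3707 + 17/8 = 29673/8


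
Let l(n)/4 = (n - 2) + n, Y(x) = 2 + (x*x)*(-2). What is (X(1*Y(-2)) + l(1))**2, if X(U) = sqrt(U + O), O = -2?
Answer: -8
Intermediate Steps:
Y(x) = 2 - 2*x**2 (Y(x) = 2 + x**2*(-2) = 2 - 2*x**2)
X(U) = sqrt(-2 + U) (X(U) = sqrt(U - 2) = sqrt(-2 + U))
l(n) = -8 + 8*n (l(n) = 4*((n - 2) + n) = 4*((-2 + n) + n) = 4*(-2 + 2*n) = -8 + 8*n)
(X(1*Y(-2)) + l(1))**2 = (sqrt(-2 + 1*(2 - 2*(-2)**2)) + (-8 + 8*1))**2 = (sqrt(-2 + 1*(2 - 2*4)) + (-8 + 8))**2 = (sqrt(-2 + 1*(2 - 8)) + 0)**2 = (sqrt(-2 + 1*(-6)) + 0)**2 = (sqrt(-2 - 6) + 0)**2 = (sqrt(-8) + 0)**2 = (2*I*sqrt(2) + 0)**2 = (2*I*sqrt(2))**2 = -8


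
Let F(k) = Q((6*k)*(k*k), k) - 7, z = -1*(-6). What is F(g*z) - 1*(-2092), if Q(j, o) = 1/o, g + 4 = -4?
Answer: 100079/48 ≈ 2085.0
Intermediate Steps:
g = -8 (g = -4 - 4 = -8)
z = 6
F(k) = -7 + 1/k (F(k) = 1/k - 7 = -7 + 1/k)
F(g*z) - 1*(-2092) = (-7 + 1/(-8*6)) - 1*(-2092) = (-7 + 1/(-48)) + 2092 = (-7 - 1/48) + 2092 = -337/48 + 2092 = 100079/48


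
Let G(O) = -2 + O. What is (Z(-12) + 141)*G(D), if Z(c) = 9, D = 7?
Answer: 750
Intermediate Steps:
(Z(-12) + 141)*G(D) = (9 + 141)*(-2 + 7) = 150*5 = 750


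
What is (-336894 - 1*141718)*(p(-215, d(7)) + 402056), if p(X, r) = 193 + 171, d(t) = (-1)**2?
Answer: -192603041040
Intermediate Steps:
d(t) = 1
p(X, r) = 364
(-336894 - 1*141718)*(p(-215, d(7)) + 402056) = (-336894 - 1*141718)*(364 + 402056) = (-336894 - 141718)*402420 = -478612*402420 = -192603041040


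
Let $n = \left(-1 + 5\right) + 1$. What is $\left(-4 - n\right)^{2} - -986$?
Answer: $1067$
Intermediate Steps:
$n = 5$ ($n = 4 + 1 = 5$)
$\left(-4 - n\right)^{2} - -986 = \left(-4 - 5\right)^{2} - -986 = \left(-4 - 5\right)^{2} + 986 = \left(-9\right)^{2} + 986 = 81 + 986 = 1067$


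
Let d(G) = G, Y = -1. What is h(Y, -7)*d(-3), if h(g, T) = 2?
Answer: -6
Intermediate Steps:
h(Y, -7)*d(-3) = 2*(-3) = -6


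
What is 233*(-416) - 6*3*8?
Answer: -97072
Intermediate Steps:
233*(-416) - 6*3*8 = -96928 - 18*8 = -96928 - 144 = -97072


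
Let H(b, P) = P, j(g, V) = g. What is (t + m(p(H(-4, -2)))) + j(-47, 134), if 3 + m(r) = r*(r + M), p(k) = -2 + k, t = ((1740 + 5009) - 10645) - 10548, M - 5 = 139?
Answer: -15054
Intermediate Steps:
M = 144 (M = 5 + 139 = 144)
t = -14444 (t = (6749 - 10645) - 10548 = -3896 - 10548 = -14444)
m(r) = -3 + r*(144 + r) (m(r) = -3 + r*(r + 144) = -3 + r*(144 + r))
(t + m(p(H(-4, -2)))) + j(-47, 134) = (-14444 + (-3 + (-2 - 2)**2 + 144*(-2 - 2))) - 47 = (-14444 + (-3 + (-4)**2 + 144*(-4))) - 47 = (-14444 + (-3 + 16 - 576)) - 47 = (-14444 - 563) - 47 = -15007 - 47 = -15054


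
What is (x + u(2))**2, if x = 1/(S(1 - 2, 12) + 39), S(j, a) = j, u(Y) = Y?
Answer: 5929/1444 ≈ 4.1060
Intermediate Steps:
x = 1/38 (x = 1/((1 - 2) + 39) = 1/(-1 + 39) = 1/38 ≈ 0.026316)
(x + u(2))**2 = (1/38 + 2)**2 = (77/38)**2 = 5929/1444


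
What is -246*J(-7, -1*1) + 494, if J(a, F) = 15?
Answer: -3196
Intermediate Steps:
-246*J(-7, -1*1) + 494 = -246*15 + 494 = -3690 + 494 = -3196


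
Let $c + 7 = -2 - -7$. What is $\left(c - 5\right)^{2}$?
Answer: $49$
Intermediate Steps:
$c = -2$ ($c = -7 - -5 = -7 + \left(-2 + 7\right) = -7 + 5 = -2$)
$\left(c - 5\right)^{2} = \left(-2 - 5\right)^{2} = \left(-7\right)^{2} = 49$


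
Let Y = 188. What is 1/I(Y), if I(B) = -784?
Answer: -1/784 ≈ -0.0012755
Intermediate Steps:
1/I(Y) = 1/(-784) = -1/784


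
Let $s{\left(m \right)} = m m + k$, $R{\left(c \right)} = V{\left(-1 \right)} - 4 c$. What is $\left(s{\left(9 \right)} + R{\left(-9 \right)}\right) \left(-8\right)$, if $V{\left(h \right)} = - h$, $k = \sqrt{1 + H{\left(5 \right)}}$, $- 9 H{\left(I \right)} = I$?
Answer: $- \frac{2848}{3} \approx -949.33$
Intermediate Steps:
$H{\left(I \right)} = - \frac{I}{9}$
$k = \frac{2}{3}$ ($k = \sqrt{1 - \frac{5}{9}} = \sqrt{\frac{4}{9}} = \frac{2}{3} \approx 0.66667$)
$R{\left(c \right)} = 1 - 4 c$ ($R{\left(c \right)} = \left(-1\right) \left(-1\right) - 4 c = 1 - 4 c$)
$s{\left(m \right)} = \frac{2}{3} + m^{2}$ ($s{\left(m \right)} = m m + \frac{2}{3} = m^{2} + \frac{2}{3} = \frac{2}{3} + m^{2}$)
$\left(s{\left(9 \right)} + R{\left(-9 \right)}\right) \left(-8\right) = \left(\left(\frac{2}{3} + 9^{2}\right) + \left(1 - -36\right)\right) \left(-8\right) = \left(\left(\frac{2}{3} + 81\right) + \left(1 + 36\right)\right) \left(-8\right) = \left(\frac{245}{3} + 37\right) \left(-8\right) = \frac{356}{3} \left(-8\right) = - \frac{2848}{3}$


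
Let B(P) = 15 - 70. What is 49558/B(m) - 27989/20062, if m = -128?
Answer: -995771991/1103410 ≈ -902.45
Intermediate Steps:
B(P) = -55
49558/B(m) - 27989/20062 = 49558/(-55) - 27989/20062 = 49558*(-1/55) - 27989*1/20062 = -49558/55 - 27989/20062 = -995771991/1103410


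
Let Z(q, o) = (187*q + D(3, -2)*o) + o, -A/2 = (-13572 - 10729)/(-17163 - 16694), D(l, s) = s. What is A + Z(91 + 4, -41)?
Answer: 602809140/33857 ≈ 17805.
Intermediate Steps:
A = -48602/33857 (A = -2*(-13572 - 10729)/(-17163 - 16694) = -(-48602)/(-33857) = -(-48602)*(-1)/33857 = -2*24301/33857 = -48602/33857 ≈ -1.4355)
Z(q, o) = -o + 187*q (Z(q, o) = (187*q - 2*o) + o = (-2*o + 187*q) + o = -o + 187*q)
A + Z(91 + 4, -41) = -48602/33857 + (-1*(-41) + 187*(91 + 4)) = -48602/33857 + (41 + 187*95) = -48602/33857 + (41 + 17765) = -48602/33857 + 17806 = 602809140/33857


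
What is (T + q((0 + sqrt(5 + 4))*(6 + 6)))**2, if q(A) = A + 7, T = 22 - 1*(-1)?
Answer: 4356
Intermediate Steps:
T = 23 (T = 22 + 1 = 23)
q(A) = 7 + A
(T + q((0 + sqrt(5 + 4))*(6 + 6)))**2 = (23 + (7 + (0 + sqrt(5 + 4))*(6 + 6)))**2 = (23 + (7 + (0 + sqrt(9))*12))**2 = (23 + (7 + (0 + 3)*12))**2 = (23 + (7 + 3*12))**2 = (23 + (7 + 36))**2 = (23 + 43)**2 = 66**2 = 4356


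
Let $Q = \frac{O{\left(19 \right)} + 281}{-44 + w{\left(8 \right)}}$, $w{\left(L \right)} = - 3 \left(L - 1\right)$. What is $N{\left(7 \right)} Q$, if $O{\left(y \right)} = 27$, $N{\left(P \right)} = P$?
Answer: $- \frac{2156}{65} \approx -33.169$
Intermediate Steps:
$w{\left(L \right)} = 3 - 3 L$ ($w{\left(L \right)} = - 3 \left(-1 + L\right) = 3 - 3 L$)
$Q = - \frac{308}{65}$ ($Q = \frac{27 + 281}{-44 + \left(3 - 24\right)} = \frac{308}{-44 + \left(3 - 24\right)} = \frac{308}{-44 - 21} = \frac{308}{-65} = 308 \left(- \frac{1}{65}\right) = - \frac{308}{65} \approx -4.7385$)
$N{\left(7 \right)} Q = 7 \left(- \frac{308}{65}\right) = - \frac{2156}{65}$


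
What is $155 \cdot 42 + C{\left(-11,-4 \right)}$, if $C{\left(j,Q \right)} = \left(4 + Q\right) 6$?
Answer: $6510$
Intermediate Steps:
$C{\left(j,Q \right)} = 24 + 6 Q$
$155 \cdot 42 + C{\left(-11,-4 \right)} = 155 \cdot 42 + \left(24 + 6 \left(-4\right)\right) = 6510 + \left(24 - 24\right) = 6510 + 0 = 6510$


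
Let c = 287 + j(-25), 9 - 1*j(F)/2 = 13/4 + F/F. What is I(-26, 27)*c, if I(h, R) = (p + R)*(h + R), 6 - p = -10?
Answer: 25499/2 ≈ 12750.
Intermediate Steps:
p = 16 (p = 6 - 1*(-10) = 6 + 10 = 16)
j(F) = 19/2 (j(F) = 18 - 2*(13/4 + F/F) = 18 - 2*(13*(¼) + 1) = 18 - 2*(13/4 + 1) = 18 - 2*17/4 = 18 - 17/2 = 19/2)
I(h, R) = (16 + R)*(R + h) (I(h, R) = (16 + R)*(h + R) = (16 + R)*(R + h))
c = 593/2 (c = 287 + 19/2 = 593/2 ≈ 296.50)
I(-26, 27)*c = (27² + 16*27 + 16*(-26) + 27*(-26))*(593/2) = (729 + 432 - 416 - 702)*(593/2) = 43*(593/2) = 25499/2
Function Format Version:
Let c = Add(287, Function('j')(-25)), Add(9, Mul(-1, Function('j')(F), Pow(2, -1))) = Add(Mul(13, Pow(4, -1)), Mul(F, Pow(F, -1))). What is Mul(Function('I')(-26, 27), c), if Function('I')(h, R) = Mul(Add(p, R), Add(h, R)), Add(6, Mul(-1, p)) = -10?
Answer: Rational(25499, 2) ≈ 12750.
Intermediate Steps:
p = 16 (p = Add(6, Mul(-1, -10)) = Add(6, 10) = 16)
Function('j')(F) = Rational(19, 2) (Function('j')(F) = Add(18, Mul(-2, Add(Mul(13, Pow(4, -1)), Mul(F, Pow(F, -1))))) = Add(18, Mul(-2, Add(Mul(13, Rational(1, 4)), 1))) = Add(18, Mul(-2, Add(Rational(13, 4), 1))) = Add(18, Mul(-2, Rational(17, 4))) = Add(18, Rational(-17, 2)) = Rational(19, 2))
Function('I')(h, R) = Mul(Add(16, R), Add(R, h)) (Function('I')(h, R) = Mul(Add(16, R), Add(h, R)) = Mul(Add(16, R), Add(R, h)))
c = Rational(593, 2) (c = Add(287, Rational(19, 2)) = Rational(593, 2) ≈ 296.50)
Mul(Function('I')(-26, 27), c) = Mul(Add(Pow(27, 2), Mul(16, 27), Mul(16, -26), Mul(27, -26)), Rational(593, 2)) = Mul(Add(729, 432, -416, -702), Rational(593, 2)) = Mul(43, Rational(593, 2)) = Rational(25499, 2)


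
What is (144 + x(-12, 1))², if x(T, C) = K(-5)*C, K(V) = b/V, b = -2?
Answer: 521284/25 ≈ 20851.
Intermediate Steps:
K(V) = -2/V
x(T, C) = 2*C/5 (x(T, C) = (-2/(-5))*C = (-2*(-⅕))*C = 2*C/5)
(144 + x(-12, 1))² = (144 + (⅖)*1)² = (144 + ⅖)² = (722/5)² = 521284/25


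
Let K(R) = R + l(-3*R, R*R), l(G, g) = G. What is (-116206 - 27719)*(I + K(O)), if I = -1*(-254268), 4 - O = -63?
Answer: -36576235950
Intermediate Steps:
O = 67 (O = 4 - 1*(-63) = 4 + 63 = 67)
I = 254268
K(R) = -2*R (K(R) = R - 3*R = -2*R)
(-116206 - 27719)*(I + K(O)) = (-116206 - 27719)*(254268 - 2*67) = -143925*(254268 - 134) = -143925*254134 = -36576235950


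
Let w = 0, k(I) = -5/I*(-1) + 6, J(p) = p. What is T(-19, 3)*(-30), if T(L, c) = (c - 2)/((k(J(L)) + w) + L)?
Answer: 95/42 ≈ 2.2619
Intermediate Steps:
k(I) = 6 + 5/I (k(I) = 5/I + 6 = 6 + 5/I)
T(L, c) = (-2 + c)/(6 + L + 5/L) (T(L, c) = (c - 2)/(((6 + 5/L) + 0) + L) = (-2 + c)/((6 + 5/L) + L) = (-2 + c)/(6 + L + 5/L))
T(-19, 3)*(-30) = -19*(-2 + 3)/(5 + (-19)² + 6*(-19))*(-30) = -19*1/(5 + 361 - 114)*(-30) = -19*1/252*(-30) = -19*1/252*1*(-30) = -19/252*(-30) = 95/42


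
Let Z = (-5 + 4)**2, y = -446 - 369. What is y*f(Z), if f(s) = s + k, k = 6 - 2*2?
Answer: -2445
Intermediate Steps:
y = -815
Z = 1 (Z = (-1)**2 = 1)
k = 2 (k = 6 - 4 = 2)
f(s) = 2 + s (f(s) = s + 2 = 2 + s)
y*f(Z) = -815*(2 + 1) = -815*3 = -2445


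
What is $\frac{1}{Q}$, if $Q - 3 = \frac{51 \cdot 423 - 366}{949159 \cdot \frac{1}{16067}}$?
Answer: $\frac{949159}{343580346} \approx 0.0027626$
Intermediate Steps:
$Q = \frac{343580346}{949159}$ ($Q = 3 + \frac{51 \cdot 423 - 366}{949159 \cdot \frac{1}{16067}} = 3 + \frac{21573 - 366}{949159 \cdot \frac{1}{16067}} = 3 + \frac{21207}{\frac{949159}{16067}} = 3 + 21207 \cdot \frac{16067}{949159} = 3 + \frac{340732869}{949159} = \frac{343580346}{949159} \approx 361.98$)
$\frac{1}{Q} = \frac{1}{\frac{343580346}{949159}} = \frac{949159}{343580346}$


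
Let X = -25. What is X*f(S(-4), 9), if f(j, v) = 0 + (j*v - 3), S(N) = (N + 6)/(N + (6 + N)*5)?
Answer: 0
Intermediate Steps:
S(N) = (6 + N)/(30 + 6*N) (S(N) = (6 + N)/(N + (30 + 5*N)) = (6 + N)/(30 + 6*N))
f(j, v) = -3 + j*v (f(j, v) = 0 + (-3 + j*v) = -3 + j*v)
X*f(S(-4), 9) = -25*(-3 + ((6 - 4)/(6*(5 - 4)))*9) = -25*(-3 + ((⅙)*2/1)*9) = -25*(-3 + ((⅙)*1*2)*9) = -25*(-3 + (⅓)*9) = -25*(-3 + 3) = -25*0 = 0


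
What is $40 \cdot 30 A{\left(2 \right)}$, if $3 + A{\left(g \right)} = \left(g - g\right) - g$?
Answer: $-6000$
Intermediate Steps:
$A{\left(g \right)} = -3 - g$ ($A{\left(g \right)} = -3 + \left(\left(g - g\right) - g\right) = -3 + \left(0 - g\right) = -3 - g$)
$40 \cdot 30 A{\left(2 \right)} = 40 \cdot 30 \left(-3 - 2\right) = 1200 \left(-3 - 2\right) = 1200 \left(-5\right) = -6000$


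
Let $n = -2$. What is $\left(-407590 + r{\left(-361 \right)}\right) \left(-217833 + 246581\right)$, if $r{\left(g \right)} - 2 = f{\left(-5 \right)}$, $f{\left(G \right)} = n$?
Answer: $-11717397320$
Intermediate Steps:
$f{\left(G \right)} = -2$
$r{\left(g \right)} = 0$ ($r{\left(g \right)} = 2 - 2 = 0$)
$\left(-407590 + r{\left(-361 \right)}\right) \left(-217833 + 246581\right) = \left(-407590 + 0\right) \left(-217833 + 246581\right) = \left(-407590\right) 28748 = -11717397320$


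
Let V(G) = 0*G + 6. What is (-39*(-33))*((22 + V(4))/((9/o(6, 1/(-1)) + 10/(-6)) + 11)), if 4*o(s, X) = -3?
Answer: -27027/2 ≈ -13514.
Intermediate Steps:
o(s, X) = -3/4 (o(s, X) = (1/4)*(-3) = -3/4)
V(G) = 6 (V(G) = 0 + 6 = 6)
(-39*(-33))*((22 + V(4))/((9/o(6, 1/(-1)) + 10/(-6)) + 11)) = (-39*(-33))*((22 + 6)/((9/(-3/4) + 10/(-6)) + 11)) = 1287*(28/((9*(-4/3) + 10*(-1/6)) + 11)) = 1287*(28/((-12 - 5/3) + 11)) = 1287*(28/(-41/3 + 11)) = 1287*(28/(-8/3)) = 1287*(28*(-3/8)) = 1287*(-21/2) = -27027/2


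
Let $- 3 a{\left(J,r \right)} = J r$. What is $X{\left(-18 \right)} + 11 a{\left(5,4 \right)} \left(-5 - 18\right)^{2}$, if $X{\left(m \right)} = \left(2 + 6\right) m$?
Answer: $- \frac{116812}{3} \approx -38937.0$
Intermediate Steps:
$a{\left(J,r \right)} = - \frac{J r}{3}$
$X{\left(m \right)} = 8 m$
$X{\left(-18 \right)} + 11 a{\left(5,4 \right)} \left(-5 - 18\right)^{2} = 8 \left(-18\right) + 11 \left(\left(- \frac{1}{3}\right) 5 \cdot 4\right) \left(-5 - 18\right)^{2} = -144 + 11 \left(- \frac{20}{3}\right) \left(-23\right)^{2} = -144 - \frac{116380}{3} = - \frac{116812}{3}$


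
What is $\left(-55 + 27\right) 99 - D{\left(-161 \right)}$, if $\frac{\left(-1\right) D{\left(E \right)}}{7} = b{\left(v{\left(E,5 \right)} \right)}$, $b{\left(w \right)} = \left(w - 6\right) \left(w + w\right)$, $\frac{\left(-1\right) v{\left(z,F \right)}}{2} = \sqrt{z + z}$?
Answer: $-20804 + 168 i \sqrt{322} \approx -20804.0 + 3014.7 i$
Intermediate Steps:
$v{\left(z,F \right)} = - 2 \sqrt{2} \sqrt{z}$ ($v{\left(z,F \right)} = - 2 \sqrt{z + z} = - 2 \sqrt{2 z} = - 2 \sqrt{2} \sqrt{z}$)
$b{\left(w \right)} = 2 w \left(-6 + w\right)$ ($b{\left(w \right)} = \left(-6 + w\right) 2 w = 2 w \left(-6 + w\right)$)
$D{\left(E \right)} = 28 \sqrt{2} \sqrt{E} \left(-6 - 2 \sqrt{2} \sqrt{E}\right)$ ($D{\left(E \right)} = - 7 \cdot 2 \left(- 2 \sqrt{2} \sqrt{E}\right) \left(-6 - 2 \sqrt{2} \sqrt{E}\right) = - 7 \left(- 4 \sqrt{2} \sqrt{E} \left(-6 - 2 \sqrt{2} \sqrt{E}\right)\right) = 28 \sqrt{2} \sqrt{E} \left(-6 - 2 \sqrt{2} \sqrt{E}\right)$)
$\left(-55 + 27\right) 99 - D{\left(-161 \right)} = \left(-55 + 27\right) 99 - \left(\left(-112\right) \left(-161\right) - 168 \sqrt{2} \sqrt{-161}\right) = \left(-28\right) 99 - \left(18032 - 168 \sqrt{2} i \sqrt{161}\right) = -2772 - \left(18032 - 168 i \sqrt{322}\right) = -20804 + 168 i \sqrt{322}$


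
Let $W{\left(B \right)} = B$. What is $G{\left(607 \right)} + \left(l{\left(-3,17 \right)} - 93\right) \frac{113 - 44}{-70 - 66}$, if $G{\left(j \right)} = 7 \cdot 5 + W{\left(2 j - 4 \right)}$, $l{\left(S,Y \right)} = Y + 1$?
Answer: $\frac{174495}{136} \approx 1283.1$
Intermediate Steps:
$l{\left(S,Y \right)} = 1 + Y$
$G{\left(j \right)} = 31 + 2 j$ ($G{\left(j \right)} = 7 \cdot 5 + \left(2 j - 4\right) = 35 + \left(-4 + 2 j\right) = 31 + 2 j$)
$G{\left(607 \right)} + \left(l{\left(-3,17 \right)} - 93\right) \frac{113 - 44}{-70 - 66} = \left(31 + 2 \cdot 607\right) + \left(\left(1 + 17\right) - 93\right) \frac{113 - 44}{-70 - 66} = \left(31 + 1214\right) + \left(18 - 93\right) \frac{69}{-136} = 1245 - 75 \cdot 69 \left(- \frac{1}{136}\right) = 1245 - - \frac{5175}{136} = 1245 + \frac{5175}{136} = \frac{174495}{136}$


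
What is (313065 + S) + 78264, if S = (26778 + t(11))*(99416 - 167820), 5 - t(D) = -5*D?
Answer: -1835435223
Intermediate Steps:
t(D) = 5 + 5*D (t(D) = 5 - (-5)*D = 5 + 5*D)
S = -1835826552 (S = (26778 + (5 + 5*11))*(99416 - 167820) = (26778 + (5 + 55))*(-68404) = (26778 + 60)*(-68404) = 26838*(-68404) = -1835826552)
(313065 + S) + 78264 = (313065 - 1835826552) + 78264 = -1835513487 + 78264 = -1835435223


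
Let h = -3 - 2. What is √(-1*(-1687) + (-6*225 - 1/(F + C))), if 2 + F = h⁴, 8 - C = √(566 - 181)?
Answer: √(337 - 1/(631 - √385)) ≈ 18.358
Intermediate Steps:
h = -5
C = 8 - √385 (C = 8 - √(566 - 181) = 8 - √385 ≈ -11.621)
F = 623 (F = -2 + (-5)⁴ = -2 + 625 = 623)
√(-1*(-1687) + (-6*225 - 1/(F + C))) = √(-1*(-1687) + (-6*225 - 1/(623 + (8 - √385)))) = √(1687 + (-1350 - 1/(631 - √385))) = √(337 - 1/(631 - √385))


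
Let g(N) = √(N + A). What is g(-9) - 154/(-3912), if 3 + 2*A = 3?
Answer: 77/1956 + 3*I ≈ 0.039366 + 3.0*I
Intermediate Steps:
A = 0 (A = -3/2 + (½)*3 = -3/2 + 3/2 = 0)
g(N) = √N (g(N) = √(N + 0) = √N)
g(-9) - 154/(-3912) = √(-9) - 154/(-3912) = 3*I - 154*(-1)/3912 = 3*I - 1*(-77/1956) = 3*I + 77/1956 = 77/1956 + 3*I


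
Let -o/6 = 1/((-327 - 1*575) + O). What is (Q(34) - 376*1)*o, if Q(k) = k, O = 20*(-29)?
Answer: -18/13 ≈ -1.3846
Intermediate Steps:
O = -580
o = 1/247 (o = -6/((-327 - 1*575) - 580) = -6/((-327 - 575) - 580) = -6/(-902 - 580) = -6/(-1482) = -6*(-1/1482) = 1/247 ≈ 0.0040486)
(Q(34) - 376*1)*o = (34 - 376*1)*(1/247) = (34 - 376)*(1/247) = -342*1/247 = -18/13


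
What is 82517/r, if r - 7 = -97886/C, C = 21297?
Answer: 1757364549/51193 ≈ 34328.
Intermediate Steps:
r = 51193/21297 (r = 7 - 97886/21297 = 51193/21297 ≈ 2.4038)
82517/r = 82517/(51193/21297) = 82517*(21297/51193) = 1757364549/51193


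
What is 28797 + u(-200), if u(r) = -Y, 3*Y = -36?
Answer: 28809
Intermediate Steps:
Y = -12 (Y = (⅓)*(-36) = -12)
u(r) = 12 (u(r) = -1*(-12) = 12)
28797 + u(-200) = 28797 + 12 = 28809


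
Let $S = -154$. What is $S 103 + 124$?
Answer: $-15738$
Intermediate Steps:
$S 103 + 124 = \left(-154\right) 103 + 124 = -15862 + 124 = -15738$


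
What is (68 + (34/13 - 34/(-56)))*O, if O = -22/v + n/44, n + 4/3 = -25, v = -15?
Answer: 990335/16016 ≈ 61.834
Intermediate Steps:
n = -79/3 (n = -4/3 - 25 = -79/3 ≈ -26.333)
O = 191/220 (O = -22/(-15) - 79/3/44 = -22*(-1/15) - 79/3*1/44 = 22/15 - 79/132 = 191/220 ≈ 0.86818)
(68 + (34/13 - 34/(-56)))*O = (68 + (34/13 - 34/(-56)))*(191/220) = (68 + (34*(1/13) - 34*(-1/56)))*(191/220) = (68 + (34/13 + 17/28))*(191/220) = (68 + 1173/364)*(191/220) = (25925/364)*(191/220) = 990335/16016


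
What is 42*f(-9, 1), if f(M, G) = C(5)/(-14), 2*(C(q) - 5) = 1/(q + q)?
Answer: -303/20 ≈ -15.150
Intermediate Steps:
C(q) = 5 + 1/(4*q) (C(q) = 5 + 1/(2*(q + q)) = 5 + 1/(2*((2*q))) = 5 + (1/(2*q))/2 = 5 + 1/(4*q))
f(M, G) = -101/280 (f(M, G) = (5 + (¼)/5)/(-14) = (5 + (¼)*(⅕))*(-1/14) = (5 + 1/20)*(-1/14) = (101/20)*(-1/14) = -101/280)
42*f(-9, 1) = 42*(-101/280) = -303/20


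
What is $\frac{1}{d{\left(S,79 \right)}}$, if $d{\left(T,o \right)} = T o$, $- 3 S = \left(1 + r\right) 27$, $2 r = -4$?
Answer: $\frac{1}{711} \approx 0.0014065$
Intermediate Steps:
$r = -2$ ($r = \frac{1}{2} \left(-4\right) = -2$)
$S = 9$ ($S = - \frac{\left(1 - 2\right) 27}{3} = - \frac{\left(-1\right) 27}{3} = \left(- \frac{1}{3}\right) \left(-27\right) = 9$)
$\frac{1}{d{\left(S,79 \right)}} = \frac{1}{9 \cdot 79} = \frac{1}{711}$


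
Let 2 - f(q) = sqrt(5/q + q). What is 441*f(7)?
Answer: 882 - 189*sqrt(42) ≈ -342.86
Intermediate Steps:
f(q) = 2 - sqrt(q + 5/q) (f(q) = 2 - sqrt(5/q + q) = 2 - sqrt(q + 5/q))
441*f(7) = 441*(2 - sqrt(7 + 5/7)) = 441*(2 - sqrt(54/7)) = 441*(2 - 3*sqrt(42)/7) = 882 - 189*sqrt(42)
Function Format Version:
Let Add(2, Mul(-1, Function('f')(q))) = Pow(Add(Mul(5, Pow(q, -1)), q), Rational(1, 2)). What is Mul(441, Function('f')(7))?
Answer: Add(882, Mul(-189, Pow(42, Rational(1, 2)))) ≈ -342.86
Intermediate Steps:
Function('f')(q) = Add(2, Mul(-1, Pow(Add(q, Mul(5, Pow(q, -1))), Rational(1, 2)))) (Function('f')(q) = Add(2, Mul(-1, Pow(Add(Mul(5, Pow(q, -1)), q), Rational(1, 2)))) = Add(2, Mul(-1, Pow(Add(q, Mul(5, Pow(q, -1))), Rational(1, 2)))))
Mul(441, Function('f')(7)) = Mul(441, Add(2, Mul(-1, Pow(Add(7, Mul(5, Pow(7, -1))), Rational(1, 2))))) = Mul(441, Add(2, Mul(-1, Pow(Add(7, Mul(5, Rational(1, 7))), Rational(1, 2))))) = Mul(441, Add(2, Mul(-1, Pow(Add(7, Rational(5, 7)), Rational(1, 2))))) = Mul(441, Add(2, Mul(-1, Pow(Rational(54, 7), Rational(1, 2))))) = Mul(441, Add(2, Mul(-1, Mul(Rational(3, 7), Pow(42, Rational(1, 2)))))) = Mul(441, Add(2, Mul(Rational(-3, 7), Pow(42, Rational(1, 2))))) = Add(882, Mul(-189, Pow(42, Rational(1, 2))))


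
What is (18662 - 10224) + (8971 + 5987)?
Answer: 23396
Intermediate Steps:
(18662 - 10224) + (8971 + 5987) = 8438 + 14958 = 23396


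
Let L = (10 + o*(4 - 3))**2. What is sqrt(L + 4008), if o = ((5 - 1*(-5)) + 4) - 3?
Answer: sqrt(4449) ≈ 66.701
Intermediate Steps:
o = 11 (o = ((5 + 5) + 4) - 3 = (10 + 4) - 3 = 14 - 3 = 11)
L = 441 (L = (10 + 11*(4 - 3))**2 = (10 + 11*1)**2 = (10 + 11)**2 = 21**2 = 441)
sqrt(L + 4008) = sqrt(441 + 4008) = sqrt(4449)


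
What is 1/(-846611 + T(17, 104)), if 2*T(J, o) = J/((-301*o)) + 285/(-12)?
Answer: -62608/53005364975 ≈ -1.1812e-6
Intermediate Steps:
T(J, o) = -95/8 - J/(602*o) (T(J, o) = (J/((-301*o)) + 285/(-12))/2 = (J*(-1/(301*o)) + 285*(-1/12))/2 = (-J/(301*o) - 95/4)/2 = (-95/4 - J/(301*o))/2 = -95/8 - J/(602*o))
1/(-846611 + T(17, 104)) = 1/(-846611 + (-95/8 - 1/602*17/104)) = 1/(-846611 + (-95/8 - 1/602*17*1/104)) = 1/(-846611 + (-95/8 - 17/62608)) = 1/(-846611 - 743487/62608) = 1/(-53005364975/62608) = -62608/53005364975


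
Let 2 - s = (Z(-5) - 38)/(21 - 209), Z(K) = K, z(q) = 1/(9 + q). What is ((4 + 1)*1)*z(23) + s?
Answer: 2899/1504 ≈ 1.9275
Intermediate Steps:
s = 333/188 (s = 2 - (-5 - 38)/(21 - 209) = 2 - (-43)/(-188) = 2 - (-43)*(-1)/188 = 2 - 1*43/188 = 2 - 43/188 = 333/188 ≈ 1.7713)
((4 + 1)*1)*z(23) + s = ((4 + 1)*1)/(9 + 23) + 333/188 = (5*1)/32 + 333/188 = 5*(1/32) + 333/188 = 5/32 + 333/188 = 2899/1504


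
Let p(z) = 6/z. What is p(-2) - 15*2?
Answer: -33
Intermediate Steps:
p(-2) - 15*2 = 6/(-2) - 15*2 = 6*(-1/2) - 30 = -3 - 30 = -33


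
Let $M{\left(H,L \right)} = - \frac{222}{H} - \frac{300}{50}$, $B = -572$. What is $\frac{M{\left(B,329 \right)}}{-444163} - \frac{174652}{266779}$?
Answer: $- \frac{1167669648139}{1783636907338} \approx -0.65466$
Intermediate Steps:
$M{\left(H,L \right)} = -6 - \frac{222}{H}$ ($M{\left(H,L \right)} = - \frac{222}{H} - 6 = -6 - \frac{222}{H}$)
$\frac{M{\left(B,329 \right)}}{-444163} - \frac{174652}{266779} = \frac{-6 - \frac{222}{-572}}{-444163} - \frac{174652}{266779} = \left(-6 - - \frac{111}{286}\right) \left(- \frac{1}{444163}\right) - \frac{174652}{266779} = \left(-6 + \frac{111}{286}\right) \left(- \frac{1}{444163}\right) - \frac{174652}{266779} = \left(- \frac{1605}{286}\right) \left(- \frac{1}{444163}\right) - \frac{174652}{266779} = \frac{1605}{127030618} - \frac{174652}{266779} = - \frac{1167669648139}{1783636907338}$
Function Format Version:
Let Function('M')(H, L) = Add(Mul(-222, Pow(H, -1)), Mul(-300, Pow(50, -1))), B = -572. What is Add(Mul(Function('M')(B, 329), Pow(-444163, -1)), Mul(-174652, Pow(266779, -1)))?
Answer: Rational(-1167669648139, 1783636907338) ≈ -0.65466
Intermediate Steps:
Function('M')(H, L) = Add(-6, Mul(-222, Pow(H, -1))) (Function('M')(H, L) = Add(Mul(-222, Pow(H, -1)), Mul(-300, Rational(1, 50))) = Add(Mul(-222, Pow(H, -1)), -6) = Add(-6, Mul(-222, Pow(H, -1))))
Add(Mul(Function('M')(B, 329), Pow(-444163, -1)), Mul(-174652, Pow(266779, -1))) = Add(Mul(Add(-6, Mul(-222, Pow(-572, -1))), Pow(-444163, -1)), Mul(-174652, Pow(266779, -1))) = Add(Mul(Add(-6, Mul(-222, Rational(-1, 572))), Rational(-1, 444163)), Mul(-174652, Rational(1, 266779))) = Add(Mul(Add(-6, Rational(111, 286)), Rational(-1, 444163)), Rational(-174652, 266779)) = Add(Mul(Rational(-1605, 286), Rational(-1, 444163)), Rational(-174652, 266779)) = Add(Rational(1605, 127030618), Rational(-174652, 266779)) = Rational(-1167669648139, 1783636907338)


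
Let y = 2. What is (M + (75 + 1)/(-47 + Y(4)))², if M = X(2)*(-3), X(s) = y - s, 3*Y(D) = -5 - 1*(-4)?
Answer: 12996/5041 ≈ 2.5781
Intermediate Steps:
Y(D) = -⅓ (Y(D) = (-5 - 1*(-4))/3 = (-5 + 4)/3 = (⅓)*(-1) = -⅓)
X(s) = 2 - s
M = 0 (M = (2 - 1*2)*(-3) = (2 - 2)*(-3) = 0*(-3) = 0)
(M + (75 + 1)/(-47 + Y(4)))² = (0 + (75 + 1)/(-47 - ⅓))² = (0 + 76/(-142/3))² = (0 + 76*(-3/142))² = (0 - 114/71)² = (-114/71)² = 12996/5041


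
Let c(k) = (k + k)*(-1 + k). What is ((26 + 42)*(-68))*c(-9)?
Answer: -832320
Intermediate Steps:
c(k) = 2*k*(-1 + k) (c(k) = (2*k)*(-1 + k) = 2*k*(-1 + k))
((26 + 42)*(-68))*c(-9) = ((26 + 42)*(-68))*(2*(-9)*(-1 - 9)) = (68*(-68))*(2*(-9)*(-10)) = -4624*180 = -832320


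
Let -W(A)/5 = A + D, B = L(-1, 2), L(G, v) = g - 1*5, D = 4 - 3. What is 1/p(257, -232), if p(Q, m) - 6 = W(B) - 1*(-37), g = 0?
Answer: 1/63 ≈ 0.015873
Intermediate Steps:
D = 1
L(G, v) = -5 (L(G, v) = 0 - 1*5 = 0 - 5 = -5)
B = -5
W(A) = -5 - 5*A (W(A) = -5*(A + 1) = -5*(1 + A) = -5 - 5*A)
p(Q, m) = 63 (p(Q, m) = 6 + ((-5 - 5*(-5)) - 1*(-37)) = 6 + ((-5 + 25) + 37) = 6 + (20 + 37) = 6 + 57 = 63)
1/p(257, -232) = 1/63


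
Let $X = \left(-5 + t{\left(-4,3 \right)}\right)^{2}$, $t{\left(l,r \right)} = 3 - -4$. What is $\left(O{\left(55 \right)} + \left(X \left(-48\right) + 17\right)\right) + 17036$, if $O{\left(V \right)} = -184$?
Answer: $16677$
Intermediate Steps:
$t{\left(l,r \right)} = 7$ ($t{\left(l,r \right)} = 3 + 4 = 7$)
$X = 4$ ($X = \left(-5 + 7\right)^{2} = 2^{2} = 4$)
$\left(O{\left(55 \right)} + \left(X \left(-48\right) + 17\right)\right) + 17036 = \left(-184 + \left(4 \left(-48\right) + 17\right)\right) + 17036 = \left(-184 + \left(-192 + 17\right)\right) + 17036 = \left(-184 - 175\right) + 17036 = -359 + 17036 = 16677$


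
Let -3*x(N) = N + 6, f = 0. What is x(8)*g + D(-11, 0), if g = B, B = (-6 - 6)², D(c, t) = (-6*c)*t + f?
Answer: -672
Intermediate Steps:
x(N) = -2 - N/3 (x(N) = -(N + 6)/3 = -(6 + N)/3 = -2 - N/3)
D(c, t) = -6*c*t (D(c, t) = (-6*c)*t + 0 = -6*c*t + 0 = -6*c*t)
B = 144 (B = (-12)² = 144)
g = 144
x(8)*g + D(-11, 0) = (-2 - ⅓*8)*144 - 6*(-11)*0 = (-2 - 8/3)*144 + 0 = -14/3*144 + 0 = -672 + 0 = -672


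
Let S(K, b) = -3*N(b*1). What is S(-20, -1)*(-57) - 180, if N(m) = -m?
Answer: -9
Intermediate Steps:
S(K, b) = 3*b (S(K, b) = -(-3)*b*1 = -(-3)*b = 3*b)
S(-20, -1)*(-57) - 180 = (3*(-1))*(-57) - 180 = -3*(-57) - 180 = 171 - 180 = -9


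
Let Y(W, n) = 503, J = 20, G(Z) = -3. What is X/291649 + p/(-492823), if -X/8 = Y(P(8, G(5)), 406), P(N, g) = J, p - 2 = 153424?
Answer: -46729659226/143731335127 ≈ -0.32512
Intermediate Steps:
p = 153426 (p = 2 + 153424 = 153426)
P(N, g) = 20
X = -4024 (X = -8*503 = -4024)
X/291649 + p/(-492823) = -4024/291649 + 153426/(-492823) = -4024*1/291649 + 153426*(-1/492823) = -4024/291649 - 153426/492823 = -46729659226/143731335127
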